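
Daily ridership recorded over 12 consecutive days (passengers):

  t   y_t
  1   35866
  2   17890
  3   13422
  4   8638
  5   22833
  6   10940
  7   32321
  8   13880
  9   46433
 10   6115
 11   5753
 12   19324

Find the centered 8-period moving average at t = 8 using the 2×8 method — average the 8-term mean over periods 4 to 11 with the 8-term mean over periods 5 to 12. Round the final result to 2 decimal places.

Sum over 4–11: 8638 + 22833 + 10940 + 32321 + 13880 + 46433 + 6115 + 5753 = 146913
Sum over 5–12: 22833 + 10940 + 32321 + 13880 + 46433 + 6115 + 5753 + 19324 = 157599
CMA at t=8 = (146913 + 157599) / (2·8) = 304512 / 16 = 19032.00

19032.00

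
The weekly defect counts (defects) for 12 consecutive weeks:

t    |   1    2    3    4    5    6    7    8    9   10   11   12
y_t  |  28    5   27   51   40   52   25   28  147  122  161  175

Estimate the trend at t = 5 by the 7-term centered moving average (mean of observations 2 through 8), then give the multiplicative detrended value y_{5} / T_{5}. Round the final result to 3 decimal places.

Trend T_5 = (5 + 27 + 51 + 40 + 52 + 25 + 28) / 7 = 228/7 = 32.57143
Ratio to trend: 40 / 32.57143 = 1.228

1.228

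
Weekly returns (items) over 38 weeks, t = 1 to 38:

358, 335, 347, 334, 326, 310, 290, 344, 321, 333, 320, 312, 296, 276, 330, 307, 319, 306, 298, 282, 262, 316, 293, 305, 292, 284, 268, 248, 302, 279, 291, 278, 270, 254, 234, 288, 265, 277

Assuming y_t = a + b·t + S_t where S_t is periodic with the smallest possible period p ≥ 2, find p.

7

First differences y_{t+1} − y_t: -23, 12, -13, -8, -16, -20, 54, -23, 12, -13, -8, -16, -20, 54, -23, 12, …
The difference pattern repeats every 7 terms and not for any smaller step, so p = 7.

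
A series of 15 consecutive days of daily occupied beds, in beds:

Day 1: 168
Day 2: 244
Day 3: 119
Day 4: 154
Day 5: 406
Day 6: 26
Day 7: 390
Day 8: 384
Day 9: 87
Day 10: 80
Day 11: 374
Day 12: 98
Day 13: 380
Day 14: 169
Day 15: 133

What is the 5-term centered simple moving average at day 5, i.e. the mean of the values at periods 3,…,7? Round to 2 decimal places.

Sum of periods 3–7: 119 + 154 + 406 + 26 + 390 = 1095
Divide by 5: 1095 / 5 = 219.00

219.00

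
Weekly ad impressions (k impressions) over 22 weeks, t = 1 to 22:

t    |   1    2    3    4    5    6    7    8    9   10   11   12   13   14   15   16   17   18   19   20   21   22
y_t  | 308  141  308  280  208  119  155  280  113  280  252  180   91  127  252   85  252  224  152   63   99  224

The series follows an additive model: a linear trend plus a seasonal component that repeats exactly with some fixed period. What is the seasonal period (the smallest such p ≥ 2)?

7

First differences y_{t+1} − y_t: -167, 167, -28, -72, -89, 36, 125, -167, 167, -28, -72, -89, 36, 125, -167, 167, …
The difference pattern repeats every 7 terms and not for any smaller step, so p = 7.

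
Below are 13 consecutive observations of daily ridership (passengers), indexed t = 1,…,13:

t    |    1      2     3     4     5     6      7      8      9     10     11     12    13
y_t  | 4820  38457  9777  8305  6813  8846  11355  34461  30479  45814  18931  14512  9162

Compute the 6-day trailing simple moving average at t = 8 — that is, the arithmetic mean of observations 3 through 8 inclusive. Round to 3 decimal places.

Sum of periods 3–8: 9777 + 8305 + 6813 + 8846 + 11355 + 34461 = 79557
Divide by 6: 79557 / 6 = 13259.500

13259.500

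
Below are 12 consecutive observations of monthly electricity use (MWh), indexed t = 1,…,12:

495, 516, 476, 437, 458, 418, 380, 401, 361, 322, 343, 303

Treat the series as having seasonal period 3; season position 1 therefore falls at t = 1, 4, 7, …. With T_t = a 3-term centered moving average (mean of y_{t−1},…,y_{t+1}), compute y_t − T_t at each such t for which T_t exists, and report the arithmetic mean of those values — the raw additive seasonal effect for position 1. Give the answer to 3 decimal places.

Season position 1 occurs at t = 4, 7, 10 (where T_t is defined).
t=4: T_4 = 457.00000; y_4 − T_4 = 437 − 457.00000 = -20.00000
t=7: T_7 = 399.66667; y_7 − T_7 = 380 − 399.66667 = -19.66667
t=10: T_10 = 342.00000; y_10 − T_10 = 322 − 342.00000 = -20.00000
Mean deviation: (-20.00000 + -19.66667 + -20.00000) / 3 = -19.889

-19.889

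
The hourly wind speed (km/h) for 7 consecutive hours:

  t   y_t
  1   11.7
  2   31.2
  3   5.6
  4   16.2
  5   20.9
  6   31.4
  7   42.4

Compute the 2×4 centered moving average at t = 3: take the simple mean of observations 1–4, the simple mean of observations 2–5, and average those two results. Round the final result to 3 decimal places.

17.325

Sum over 1–4: 11.7 + 31.2 + 5.6 + 16.2 = 64.7
Sum over 2–5: 31.2 + 5.6 + 16.2 + 20.9 = 73.9
CMA at t=3 = (64.7 + 73.9) / (2·4) = 138.6 / 8 = 17.325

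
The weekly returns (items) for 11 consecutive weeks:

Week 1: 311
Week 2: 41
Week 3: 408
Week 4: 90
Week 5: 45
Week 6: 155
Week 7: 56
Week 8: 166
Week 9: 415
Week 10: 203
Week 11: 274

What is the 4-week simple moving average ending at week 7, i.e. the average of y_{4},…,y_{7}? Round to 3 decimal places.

86.500

Sum of periods 4–7: 90 + 45 + 155 + 56 = 346
Divide by 4: 346 / 4 = 86.500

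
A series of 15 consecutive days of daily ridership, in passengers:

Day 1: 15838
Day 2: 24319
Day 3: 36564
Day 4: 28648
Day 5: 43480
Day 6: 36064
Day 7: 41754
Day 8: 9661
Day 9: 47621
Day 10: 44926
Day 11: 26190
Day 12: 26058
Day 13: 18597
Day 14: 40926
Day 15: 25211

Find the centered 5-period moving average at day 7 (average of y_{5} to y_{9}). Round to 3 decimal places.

Sum of periods 5–9: 43480 + 36064 + 41754 + 9661 + 47621 = 178580
Divide by 5: 178580 / 5 = 35716.000

35716.000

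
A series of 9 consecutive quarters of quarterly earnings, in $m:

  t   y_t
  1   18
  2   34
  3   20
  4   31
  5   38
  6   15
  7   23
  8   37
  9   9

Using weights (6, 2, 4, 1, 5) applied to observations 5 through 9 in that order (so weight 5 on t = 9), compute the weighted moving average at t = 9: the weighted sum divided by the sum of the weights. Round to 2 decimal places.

Weighted sum: 6·38 + 2·15 + 4·23 + 1·37 + 5·9 = 228 + 30 + 92 + 37 + 45 = 432
Weight total: 6 + 2 + 4 + 1 + 5 = 18
WMA = 432 / 18 = 24.00

24.00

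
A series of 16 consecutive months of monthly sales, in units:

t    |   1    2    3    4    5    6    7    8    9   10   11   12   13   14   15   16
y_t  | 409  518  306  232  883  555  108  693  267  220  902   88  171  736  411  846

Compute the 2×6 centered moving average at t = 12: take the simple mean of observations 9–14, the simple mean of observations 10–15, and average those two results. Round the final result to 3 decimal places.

409.333

Sum over 9–14: 267 + 220 + 902 + 88 + 171 + 736 = 2384
Sum over 10–15: 220 + 902 + 88 + 171 + 736 + 411 = 2528
CMA at t=12 = (2384 + 2528) / (2·6) = 4912 / 12 = 409.333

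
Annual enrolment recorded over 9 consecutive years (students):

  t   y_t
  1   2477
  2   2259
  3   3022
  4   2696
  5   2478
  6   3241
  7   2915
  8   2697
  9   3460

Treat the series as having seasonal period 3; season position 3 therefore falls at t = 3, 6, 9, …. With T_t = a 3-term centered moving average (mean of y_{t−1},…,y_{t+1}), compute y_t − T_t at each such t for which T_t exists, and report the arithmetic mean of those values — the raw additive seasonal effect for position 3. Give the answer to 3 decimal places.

363.000

Season position 3 occurs at t = 3, 6 (where T_t is defined).
t=3: T_3 = 2659.00000; y_3 − T_3 = 3022 − 2659.00000 = 363.00000
t=6: T_6 = 2878.00000; y_6 − T_6 = 3241 − 2878.00000 = 363.00000
Mean deviation: (363.00000 + 363.00000) / 2 = 363.000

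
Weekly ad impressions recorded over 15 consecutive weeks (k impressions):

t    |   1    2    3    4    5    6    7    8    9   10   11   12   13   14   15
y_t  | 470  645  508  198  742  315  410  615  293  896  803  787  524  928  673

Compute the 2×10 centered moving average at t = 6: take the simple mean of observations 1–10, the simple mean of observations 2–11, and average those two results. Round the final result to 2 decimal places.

Sum over 1–10: 470 + 645 + 508 + 198 + 742 + 315 + 410 + 615 + 293 + 896 = 5092
Sum over 2–11: 645 + 508 + 198 + 742 + 315 + 410 + 615 + 293 + 896 + 803 = 5425
CMA at t=6 = (5092 + 5425) / (2·10) = 10517 / 20 = 525.85

525.85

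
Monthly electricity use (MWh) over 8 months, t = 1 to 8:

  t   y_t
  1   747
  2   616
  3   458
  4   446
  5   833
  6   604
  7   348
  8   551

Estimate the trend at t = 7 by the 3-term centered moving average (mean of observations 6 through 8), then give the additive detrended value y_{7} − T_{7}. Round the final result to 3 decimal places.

-153.000

Trend T_7 = (604 + 348 + 551) / 3 = 1503/3 = 501.00000
Detrended value: 348 − 501.00000 = -153.000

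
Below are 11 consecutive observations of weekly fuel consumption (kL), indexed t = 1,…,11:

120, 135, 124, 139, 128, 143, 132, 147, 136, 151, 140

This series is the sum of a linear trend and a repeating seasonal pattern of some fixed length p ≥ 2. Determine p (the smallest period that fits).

First differences y_{t+1} − y_t: 15, -11, 15, -11, 15, -11, …
The difference pattern repeats every 2 terms and not for any smaller step, so p = 2.

2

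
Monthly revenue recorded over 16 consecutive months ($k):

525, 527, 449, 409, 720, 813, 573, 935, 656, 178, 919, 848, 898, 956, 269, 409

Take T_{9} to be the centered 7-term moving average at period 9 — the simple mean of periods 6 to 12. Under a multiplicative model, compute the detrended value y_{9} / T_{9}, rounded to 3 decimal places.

0.933

Trend T_9 = (813 + 573 + 935 + 656 + 178 + 919 + 848) / 7 = 4922/7 = 703.14286
Ratio to trend: 656 / 703.14286 = 0.933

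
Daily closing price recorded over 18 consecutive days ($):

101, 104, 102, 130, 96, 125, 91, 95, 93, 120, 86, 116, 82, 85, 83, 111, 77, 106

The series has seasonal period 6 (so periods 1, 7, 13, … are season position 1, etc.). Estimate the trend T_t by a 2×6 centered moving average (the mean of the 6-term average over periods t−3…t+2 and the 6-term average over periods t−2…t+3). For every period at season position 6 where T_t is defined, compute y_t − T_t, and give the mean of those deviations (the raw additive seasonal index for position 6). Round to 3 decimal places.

Season position 6 occurs at t = 6, 12 (where T_t is defined).
t=6: T_6 = 105.75000; y_6 − T_6 = 125 − 105.75000 = 19.25000
t=12: T_12 = 96.16667; y_12 − T_12 = 116 − 96.16667 = 19.83333
Mean deviation: (19.25000 + 19.83333) / 2 = 19.542

19.542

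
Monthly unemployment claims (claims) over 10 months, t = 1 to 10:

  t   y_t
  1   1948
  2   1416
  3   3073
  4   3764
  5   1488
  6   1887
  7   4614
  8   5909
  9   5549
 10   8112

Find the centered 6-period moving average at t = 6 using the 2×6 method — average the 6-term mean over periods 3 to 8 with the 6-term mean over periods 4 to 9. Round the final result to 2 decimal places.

Sum over 3–8: 3073 + 3764 + 1488 + 1887 + 4614 + 5909 = 20735
Sum over 4–9: 3764 + 1488 + 1887 + 4614 + 5909 + 5549 = 23211
CMA at t=6 = (20735 + 23211) / (2·6) = 43946 / 12 = 3662.17

3662.17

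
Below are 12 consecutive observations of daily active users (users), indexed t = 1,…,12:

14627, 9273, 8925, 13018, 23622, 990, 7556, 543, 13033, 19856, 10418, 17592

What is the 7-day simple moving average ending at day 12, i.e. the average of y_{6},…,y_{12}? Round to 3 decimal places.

Sum of periods 6–12: 990 + 7556 + 543 + 13033 + 19856 + 10418 + 17592 = 69988
Divide by 7: 69988 / 7 = 9998.286

9998.286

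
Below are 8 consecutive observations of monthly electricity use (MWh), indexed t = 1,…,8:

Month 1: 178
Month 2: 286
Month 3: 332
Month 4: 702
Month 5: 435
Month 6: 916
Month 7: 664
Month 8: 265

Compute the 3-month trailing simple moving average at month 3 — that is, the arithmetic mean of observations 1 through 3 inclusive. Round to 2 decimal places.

265.33

Sum of periods 1–3: 178 + 286 + 332 = 796
Divide by 3: 796 / 3 = 265.33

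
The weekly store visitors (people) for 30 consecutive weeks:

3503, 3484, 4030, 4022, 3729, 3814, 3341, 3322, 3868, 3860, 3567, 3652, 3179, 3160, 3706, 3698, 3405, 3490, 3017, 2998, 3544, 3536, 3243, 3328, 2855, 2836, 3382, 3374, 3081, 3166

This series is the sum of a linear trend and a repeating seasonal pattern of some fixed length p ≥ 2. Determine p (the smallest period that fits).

First differences y_{t+1} − y_t: -19, 546, -8, -293, 85, -473, -19, 546, -8, -293, 85, -473, -19, 546, …
The difference pattern repeats every 6 terms and not for any smaller step, so p = 6.

6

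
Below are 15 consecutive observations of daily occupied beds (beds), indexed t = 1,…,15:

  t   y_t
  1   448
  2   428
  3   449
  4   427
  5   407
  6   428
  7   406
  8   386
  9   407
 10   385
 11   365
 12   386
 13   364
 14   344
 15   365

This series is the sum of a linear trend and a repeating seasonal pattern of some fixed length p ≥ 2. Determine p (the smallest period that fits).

First differences y_{t+1} − y_t: -20, 21, -22, -20, 21, -22, -20, 21, …
The difference pattern repeats every 3 terms and not for any smaller step, so p = 3.

3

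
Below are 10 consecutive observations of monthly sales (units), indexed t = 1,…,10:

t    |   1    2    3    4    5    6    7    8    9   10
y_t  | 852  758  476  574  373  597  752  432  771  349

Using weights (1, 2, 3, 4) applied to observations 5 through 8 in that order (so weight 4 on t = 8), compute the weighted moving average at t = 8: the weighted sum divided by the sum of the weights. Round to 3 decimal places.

Weighted sum: 1·373 + 2·597 + 3·752 + 4·432 = 373 + 1194 + 2256 + 1728 = 5551
Weight total: 1 + 2 + 3 + 4 = 10
WMA = 5551 / 10 = 555.100

555.100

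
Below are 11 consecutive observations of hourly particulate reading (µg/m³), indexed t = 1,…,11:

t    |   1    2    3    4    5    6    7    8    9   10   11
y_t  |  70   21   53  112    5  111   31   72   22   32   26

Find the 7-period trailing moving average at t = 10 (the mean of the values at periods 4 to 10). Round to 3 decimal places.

55.000

Sum of periods 4–10: 112 + 5 + 111 + 31 + 72 + 22 + 32 = 385
Divide by 7: 385 / 7 = 55.000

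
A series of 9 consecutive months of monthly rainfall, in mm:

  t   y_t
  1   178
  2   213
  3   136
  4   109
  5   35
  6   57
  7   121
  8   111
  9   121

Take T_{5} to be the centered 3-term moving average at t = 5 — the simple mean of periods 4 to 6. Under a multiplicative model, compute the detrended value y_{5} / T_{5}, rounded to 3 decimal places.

Trend T_5 = (109 + 35 + 57) / 3 = 201/3 = 67.00000
Ratio to trend: 35 / 67.00000 = 0.522

0.522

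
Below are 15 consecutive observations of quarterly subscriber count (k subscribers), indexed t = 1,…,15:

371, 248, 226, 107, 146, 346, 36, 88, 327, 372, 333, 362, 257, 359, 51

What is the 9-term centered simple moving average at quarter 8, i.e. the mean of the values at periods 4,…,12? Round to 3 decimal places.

235.222

Sum of periods 4–12: 107 + 146 + 346 + 36 + 88 + 327 + 372 + 333 + 362 = 2117
Divide by 9: 2117 / 9 = 235.222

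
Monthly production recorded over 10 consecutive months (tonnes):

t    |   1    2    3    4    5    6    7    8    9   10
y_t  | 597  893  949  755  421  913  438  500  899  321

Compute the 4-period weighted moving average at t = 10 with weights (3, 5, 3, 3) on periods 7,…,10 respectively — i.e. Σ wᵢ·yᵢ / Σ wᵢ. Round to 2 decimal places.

533.86

Weighted sum: 3·438 + 5·500 + 3·899 + 3·321 = 1314 + 2500 + 2697 + 963 = 7474
Weight total: 3 + 5 + 3 + 3 = 14
WMA = 7474 / 14 = 533.86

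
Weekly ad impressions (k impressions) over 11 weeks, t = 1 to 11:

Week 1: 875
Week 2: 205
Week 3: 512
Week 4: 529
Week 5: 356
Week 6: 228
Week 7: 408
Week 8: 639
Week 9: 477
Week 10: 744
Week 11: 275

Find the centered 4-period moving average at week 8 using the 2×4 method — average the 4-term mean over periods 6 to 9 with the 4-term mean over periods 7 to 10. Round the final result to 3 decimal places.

Sum over 6–9: 228 + 408 + 639 + 477 = 1752
Sum over 7–10: 408 + 639 + 477 + 744 = 2268
CMA at t=8 = (1752 + 2268) / (2·4) = 4020 / 8 = 502.500

502.500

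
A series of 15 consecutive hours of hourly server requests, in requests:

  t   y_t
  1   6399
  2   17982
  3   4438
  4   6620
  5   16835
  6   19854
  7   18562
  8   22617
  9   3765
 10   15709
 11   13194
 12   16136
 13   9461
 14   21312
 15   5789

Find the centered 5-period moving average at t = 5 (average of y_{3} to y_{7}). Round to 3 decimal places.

13261.800

Sum of periods 3–7: 4438 + 6620 + 16835 + 19854 + 18562 = 66309
Divide by 5: 66309 / 5 = 13261.800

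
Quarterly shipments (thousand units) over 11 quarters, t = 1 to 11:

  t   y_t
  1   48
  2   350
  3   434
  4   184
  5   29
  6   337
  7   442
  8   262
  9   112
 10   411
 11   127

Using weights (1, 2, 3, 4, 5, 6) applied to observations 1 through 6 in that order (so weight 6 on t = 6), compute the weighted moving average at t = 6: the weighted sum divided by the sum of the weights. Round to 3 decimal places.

Weighted sum: 1·48 + 2·350 + 3·434 + 4·184 + 5·29 + 6·337 = 48 + 700 + 1302 + 736 + 145 + 2022 = 4953
Weight total: 1 + 2 + 3 + 4 + 5 + 6 = 21
WMA = 4953 / 21 = 235.857

235.857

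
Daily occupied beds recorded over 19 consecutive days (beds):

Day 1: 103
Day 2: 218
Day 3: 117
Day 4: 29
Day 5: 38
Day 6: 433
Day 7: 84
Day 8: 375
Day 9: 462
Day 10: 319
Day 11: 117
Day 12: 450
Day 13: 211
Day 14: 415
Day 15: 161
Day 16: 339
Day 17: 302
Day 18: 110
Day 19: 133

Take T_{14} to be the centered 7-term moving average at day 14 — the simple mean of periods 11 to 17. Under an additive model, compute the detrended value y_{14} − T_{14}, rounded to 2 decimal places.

130.00

Trend T_14 = (117 + 450 + 211 + 415 + 161 + 339 + 302) / 7 = 1995/7 = 285.0000
Detrended value: 415 − 285.0000 = 130.00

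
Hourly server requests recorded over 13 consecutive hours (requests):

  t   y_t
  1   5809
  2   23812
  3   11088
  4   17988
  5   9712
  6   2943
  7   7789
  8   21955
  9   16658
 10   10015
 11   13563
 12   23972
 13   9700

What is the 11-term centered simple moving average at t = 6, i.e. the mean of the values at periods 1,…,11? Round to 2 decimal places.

Sum of periods 1–11: 5809 + 23812 + 11088 + 17988 + 9712 + 2943 + 7789 + 21955 + 16658 + 10015 + 13563 = 141332
Divide by 11: 141332 / 11 = 12848.36

12848.36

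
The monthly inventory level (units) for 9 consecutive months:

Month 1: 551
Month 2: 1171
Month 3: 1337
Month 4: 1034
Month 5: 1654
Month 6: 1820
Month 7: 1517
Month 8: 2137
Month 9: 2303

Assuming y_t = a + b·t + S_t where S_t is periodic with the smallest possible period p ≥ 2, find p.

3

First differences y_{t+1} − y_t: 620, 166, -303, 620, 166, -303, 620, 166, …
The difference pattern repeats every 3 terms and not for any smaller step, so p = 3.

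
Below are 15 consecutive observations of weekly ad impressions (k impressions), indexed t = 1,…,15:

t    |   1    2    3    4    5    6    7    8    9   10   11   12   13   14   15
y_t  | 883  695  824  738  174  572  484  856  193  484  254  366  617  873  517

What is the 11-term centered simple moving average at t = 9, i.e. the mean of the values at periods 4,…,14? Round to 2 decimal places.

Sum of periods 4–14: 738 + 174 + 572 + 484 + 856 + 193 + 484 + 254 + 366 + 617 + 873 = 5611
Divide by 11: 5611 / 11 = 510.09

510.09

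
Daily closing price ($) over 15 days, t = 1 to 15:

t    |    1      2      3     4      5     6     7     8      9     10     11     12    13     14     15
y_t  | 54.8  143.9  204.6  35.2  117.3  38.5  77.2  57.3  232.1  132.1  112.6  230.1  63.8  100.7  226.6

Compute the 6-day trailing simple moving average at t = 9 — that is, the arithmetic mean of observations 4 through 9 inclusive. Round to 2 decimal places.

Sum of periods 4–9: 35.2 + 117.3 + 38.5 + 77.2 + 57.3 + 232.1 = 557.6
Divide by 6: 557.6 / 6 = 92.93

92.93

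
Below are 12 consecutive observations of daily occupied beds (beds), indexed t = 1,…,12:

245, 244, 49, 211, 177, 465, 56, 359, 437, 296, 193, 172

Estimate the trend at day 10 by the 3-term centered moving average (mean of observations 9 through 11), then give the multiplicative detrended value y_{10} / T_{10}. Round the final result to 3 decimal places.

0.959

Trend T_10 = (437 + 296 + 193) / 3 = 926/3 = 308.66667
Ratio to trend: 296 / 308.66667 = 0.959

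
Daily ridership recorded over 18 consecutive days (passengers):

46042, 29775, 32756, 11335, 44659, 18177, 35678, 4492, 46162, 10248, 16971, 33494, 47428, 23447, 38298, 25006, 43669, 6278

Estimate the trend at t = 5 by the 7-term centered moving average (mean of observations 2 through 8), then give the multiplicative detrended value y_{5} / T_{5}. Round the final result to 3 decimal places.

Trend T_5 = (29775 + 32756 + 11335 + 44659 + 18177 + 35678 + 4492) / 7 = 176872/7 = 25267.42857
Ratio to trend: 44659 / 25267.42857 = 1.767

1.767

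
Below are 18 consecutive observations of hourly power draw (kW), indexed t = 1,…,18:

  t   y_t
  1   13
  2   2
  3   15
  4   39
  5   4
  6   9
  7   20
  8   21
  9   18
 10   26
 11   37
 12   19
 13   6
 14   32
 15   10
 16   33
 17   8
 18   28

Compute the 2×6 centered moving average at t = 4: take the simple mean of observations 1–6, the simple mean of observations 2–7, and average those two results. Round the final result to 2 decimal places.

Sum over 1–6: 13 + 2 + 15 + 39 + 4 + 9 = 82
Sum over 2–7: 2 + 15 + 39 + 4 + 9 + 20 = 89
CMA at t=4 = (82 + 89) / (2·6) = 171 / 12 = 14.25

14.25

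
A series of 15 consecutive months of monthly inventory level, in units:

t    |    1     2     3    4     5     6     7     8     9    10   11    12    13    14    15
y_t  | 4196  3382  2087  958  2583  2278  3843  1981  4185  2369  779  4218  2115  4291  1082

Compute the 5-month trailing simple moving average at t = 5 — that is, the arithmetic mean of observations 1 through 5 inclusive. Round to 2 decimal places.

Sum of periods 1–5: 4196 + 3382 + 2087 + 958 + 2583 = 13206
Divide by 5: 13206 / 5 = 2641.20

2641.20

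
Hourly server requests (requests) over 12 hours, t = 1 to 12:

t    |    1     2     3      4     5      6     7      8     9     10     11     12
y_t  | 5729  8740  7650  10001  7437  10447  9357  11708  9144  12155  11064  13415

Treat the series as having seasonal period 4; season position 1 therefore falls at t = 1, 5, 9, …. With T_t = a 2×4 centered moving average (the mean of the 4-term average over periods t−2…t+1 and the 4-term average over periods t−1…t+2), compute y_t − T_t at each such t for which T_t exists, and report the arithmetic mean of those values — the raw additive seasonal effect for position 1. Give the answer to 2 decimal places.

Season position 1 occurs at t = 5, 9 (where T_t is defined).
t=5: T_5 = 9097.1250; y_5 − T_5 = 7437 − 9097.1250 = -1660.1250
t=9: T_9 = 10804.3750; y_9 − T_9 = 9144 − 10804.3750 = -1660.3750
Mean deviation: (-1660.1250 + -1660.3750) / 2 = -1660.25

-1660.25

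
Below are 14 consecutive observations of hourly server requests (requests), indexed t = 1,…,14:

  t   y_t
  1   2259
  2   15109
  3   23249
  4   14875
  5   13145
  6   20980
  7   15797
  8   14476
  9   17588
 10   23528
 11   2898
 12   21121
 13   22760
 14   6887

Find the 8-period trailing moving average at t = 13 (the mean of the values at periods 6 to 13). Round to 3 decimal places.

17393.500

Sum of periods 6–13: 20980 + 15797 + 14476 + 17588 + 23528 + 2898 + 21121 + 22760 = 139148
Divide by 8: 139148 / 8 = 17393.500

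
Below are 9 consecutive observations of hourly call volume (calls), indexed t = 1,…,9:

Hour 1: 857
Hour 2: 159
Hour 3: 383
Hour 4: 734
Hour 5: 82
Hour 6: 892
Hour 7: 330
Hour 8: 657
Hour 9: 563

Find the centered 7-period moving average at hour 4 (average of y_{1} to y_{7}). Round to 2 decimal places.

491.00

Sum of periods 1–7: 857 + 159 + 383 + 734 + 82 + 892 + 330 = 3437
Divide by 7: 3437 / 7 = 491.00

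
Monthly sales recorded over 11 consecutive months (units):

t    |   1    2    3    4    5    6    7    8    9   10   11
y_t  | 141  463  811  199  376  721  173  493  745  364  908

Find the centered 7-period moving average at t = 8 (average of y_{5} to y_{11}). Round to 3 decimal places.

540.000

Sum of periods 5–11: 376 + 721 + 173 + 493 + 745 + 364 + 908 = 3780
Divide by 7: 3780 / 7 = 540.000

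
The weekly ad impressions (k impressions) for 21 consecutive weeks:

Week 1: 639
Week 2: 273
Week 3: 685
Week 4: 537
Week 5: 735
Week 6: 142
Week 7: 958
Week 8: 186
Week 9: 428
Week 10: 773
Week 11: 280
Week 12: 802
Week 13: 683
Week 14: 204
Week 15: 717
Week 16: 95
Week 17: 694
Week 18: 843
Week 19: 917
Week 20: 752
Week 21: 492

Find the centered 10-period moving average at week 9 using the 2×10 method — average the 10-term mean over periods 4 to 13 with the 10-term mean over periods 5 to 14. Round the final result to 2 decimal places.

535.75

Sum over 4–13: 537 + 735 + 142 + 958 + 186 + 428 + 773 + 280 + 802 + 683 = 5524
Sum over 5–14: 735 + 142 + 958 + 186 + 428 + 773 + 280 + 802 + 683 + 204 = 5191
CMA at t=9 = (5524 + 5191) / (2·10) = 10715 / 20 = 535.75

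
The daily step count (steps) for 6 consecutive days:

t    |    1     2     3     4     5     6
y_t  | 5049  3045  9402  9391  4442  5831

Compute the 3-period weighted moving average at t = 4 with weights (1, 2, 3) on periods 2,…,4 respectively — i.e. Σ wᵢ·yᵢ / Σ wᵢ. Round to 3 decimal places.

8337.000

Weighted sum: 1·3045 + 2·9402 + 3·9391 = 3045 + 18804 + 28173 = 50022
Weight total: 1 + 2 + 3 = 6
WMA = 50022 / 6 = 8337.000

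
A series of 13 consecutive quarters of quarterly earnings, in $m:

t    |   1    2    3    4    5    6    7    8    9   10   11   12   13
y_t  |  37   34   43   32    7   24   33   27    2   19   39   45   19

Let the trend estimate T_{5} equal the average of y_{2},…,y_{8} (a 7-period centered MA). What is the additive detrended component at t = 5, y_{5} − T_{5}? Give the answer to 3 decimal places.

Trend T_5 = (34 + 43 + 32 + 7 + 24 + 33 + 27) / 7 = 200/7 = 28.57143
Detrended value: 7 − 28.57143 = -21.571

-21.571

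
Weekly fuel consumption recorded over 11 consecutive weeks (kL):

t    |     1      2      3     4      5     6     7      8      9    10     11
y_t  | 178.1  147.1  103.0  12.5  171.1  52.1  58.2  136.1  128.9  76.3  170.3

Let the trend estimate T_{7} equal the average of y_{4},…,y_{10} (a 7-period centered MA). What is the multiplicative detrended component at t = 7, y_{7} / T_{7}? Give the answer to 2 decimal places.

Trend T_7 = (12.5 + 171.1 + 52.1 + 58.2 + 136.1 + 128.9 + 76.3) / 7 = 635.2/7 = 90.7429
Ratio to trend: 58.2 / 90.7429 = 0.64

0.64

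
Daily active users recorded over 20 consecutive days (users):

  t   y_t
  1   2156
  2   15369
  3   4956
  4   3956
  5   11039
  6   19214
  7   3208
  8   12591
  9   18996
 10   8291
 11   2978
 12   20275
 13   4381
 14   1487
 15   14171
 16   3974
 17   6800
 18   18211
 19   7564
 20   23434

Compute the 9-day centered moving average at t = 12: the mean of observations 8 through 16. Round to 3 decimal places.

9682.667

Sum of periods 8–16: 12591 + 18996 + 8291 + 2978 + 20275 + 4381 + 1487 + 14171 + 3974 = 87144
Divide by 9: 87144 / 9 = 9682.667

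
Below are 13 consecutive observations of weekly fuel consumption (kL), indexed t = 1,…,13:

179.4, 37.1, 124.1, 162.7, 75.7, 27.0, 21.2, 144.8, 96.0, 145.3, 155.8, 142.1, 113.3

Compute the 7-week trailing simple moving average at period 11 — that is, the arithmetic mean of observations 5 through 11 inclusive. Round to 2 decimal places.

95.11

Sum of periods 5–11: 75.7 + 27.0 + 21.2 + 144.8 + 96.0 + 145.3 + 155.8 = 665.8
Divide by 7: 665.8 / 7 = 95.11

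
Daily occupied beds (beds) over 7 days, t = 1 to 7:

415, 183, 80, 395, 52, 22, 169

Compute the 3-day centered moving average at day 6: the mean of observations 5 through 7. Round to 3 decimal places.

Sum of periods 5–7: 52 + 22 + 169 = 243
Divide by 3: 243 / 3 = 81.000

81.000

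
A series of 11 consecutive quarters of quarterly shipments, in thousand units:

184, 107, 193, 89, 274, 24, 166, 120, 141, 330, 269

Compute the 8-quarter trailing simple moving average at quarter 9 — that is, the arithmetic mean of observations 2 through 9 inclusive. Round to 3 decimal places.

139.250

Sum of periods 2–9: 107 + 193 + 89 + 274 + 24 + 166 + 120 + 141 = 1114
Divide by 8: 1114 / 8 = 139.250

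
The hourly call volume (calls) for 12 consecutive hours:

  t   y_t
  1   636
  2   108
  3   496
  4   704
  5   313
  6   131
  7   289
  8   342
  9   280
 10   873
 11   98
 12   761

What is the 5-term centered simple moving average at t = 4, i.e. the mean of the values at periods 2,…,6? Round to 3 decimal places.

Sum of periods 2–6: 108 + 496 + 704 + 313 + 131 = 1752
Divide by 5: 1752 / 5 = 350.400

350.400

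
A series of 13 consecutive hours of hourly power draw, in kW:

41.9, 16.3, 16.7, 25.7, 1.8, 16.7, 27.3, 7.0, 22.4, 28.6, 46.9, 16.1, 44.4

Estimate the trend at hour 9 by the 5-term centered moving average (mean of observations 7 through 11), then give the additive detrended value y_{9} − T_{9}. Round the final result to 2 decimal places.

-4.04

Trend T_9 = (27.3 + 7.0 + 22.4 + 28.6 + 46.9) / 5 = 132.2/5 = 26.4400
Detrended value: 22.4 − 26.4400 = -4.04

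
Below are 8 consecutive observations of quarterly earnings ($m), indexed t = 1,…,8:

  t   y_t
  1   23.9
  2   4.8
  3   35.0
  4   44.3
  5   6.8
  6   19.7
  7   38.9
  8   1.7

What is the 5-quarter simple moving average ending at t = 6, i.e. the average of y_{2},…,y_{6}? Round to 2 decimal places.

Sum of periods 2–6: 4.8 + 35.0 + 44.3 + 6.8 + 19.7 = 110.6
Divide by 5: 110.6 / 5 = 22.12

22.12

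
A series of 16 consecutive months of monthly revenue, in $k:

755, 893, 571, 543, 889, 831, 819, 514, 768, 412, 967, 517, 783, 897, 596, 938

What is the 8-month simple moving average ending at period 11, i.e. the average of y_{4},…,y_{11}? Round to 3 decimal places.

Sum of periods 4–11: 543 + 889 + 831 + 819 + 514 + 768 + 412 + 967 = 5743
Divide by 8: 5743 / 8 = 717.875

717.875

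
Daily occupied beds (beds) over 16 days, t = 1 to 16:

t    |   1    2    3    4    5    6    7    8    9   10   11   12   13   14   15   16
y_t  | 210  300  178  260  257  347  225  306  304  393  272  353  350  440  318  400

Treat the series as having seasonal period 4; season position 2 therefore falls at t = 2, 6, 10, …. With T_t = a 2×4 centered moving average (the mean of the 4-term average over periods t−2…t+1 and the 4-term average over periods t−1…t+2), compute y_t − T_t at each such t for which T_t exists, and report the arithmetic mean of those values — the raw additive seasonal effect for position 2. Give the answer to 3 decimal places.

Season position 2 occurs at t = 6, 10, 14 (where T_t is defined).
t=6: T_6 = 278.00000; y_6 − T_6 = 347 − 278.00000 = 69.00000
t=10: T_10 = 324.62500; y_10 − T_10 = 393 − 324.62500 = 68.37500
t=14: T_14 = 371.12500; y_14 − T_14 = 440 − 371.12500 = 68.87500
Mean deviation: (69.00000 + 68.37500 + 68.87500) / 3 = 68.750

68.750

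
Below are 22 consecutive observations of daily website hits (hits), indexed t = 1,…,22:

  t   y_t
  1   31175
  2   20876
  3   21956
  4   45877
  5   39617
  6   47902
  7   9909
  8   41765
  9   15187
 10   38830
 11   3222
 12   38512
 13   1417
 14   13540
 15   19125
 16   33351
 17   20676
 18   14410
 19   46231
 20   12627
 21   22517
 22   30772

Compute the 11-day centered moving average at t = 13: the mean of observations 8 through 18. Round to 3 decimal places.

21821.364

Sum of periods 8–18: 41765 + 15187 + 38830 + 3222 + 38512 + 1417 + 13540 + 19125 + 33351 + 20676 + 14410 = 240035
Divide by 11: 240035 / 11 = 21821.364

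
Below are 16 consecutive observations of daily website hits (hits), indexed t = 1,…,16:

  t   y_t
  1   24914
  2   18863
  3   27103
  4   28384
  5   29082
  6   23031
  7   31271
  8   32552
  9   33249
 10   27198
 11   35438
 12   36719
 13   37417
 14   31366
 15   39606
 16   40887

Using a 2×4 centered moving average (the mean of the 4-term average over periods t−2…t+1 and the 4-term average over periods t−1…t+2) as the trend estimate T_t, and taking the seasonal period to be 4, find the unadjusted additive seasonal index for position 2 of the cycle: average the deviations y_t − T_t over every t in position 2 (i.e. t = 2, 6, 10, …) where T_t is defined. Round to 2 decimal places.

Season position 2 occurs at t = 6, 10, 14 (where T_t is defined).
t=6: T_6 = 28463.0000; y_6 − T_6 = 23031 − 28463.0000 = -5432.0000
t=10: T_10 = 32630.1250; y_10 − T_10 = 27198 − 32630.1250 = -5432.1250
t=14: T_14 = 36798.0000; y_14 − T_14 = 31366 − 36798.0000 = -5432.0000
Mean deviation: (-5432.0000 + -5432.1250 + -5432.0000) / 3 = -5432.04

-5432.04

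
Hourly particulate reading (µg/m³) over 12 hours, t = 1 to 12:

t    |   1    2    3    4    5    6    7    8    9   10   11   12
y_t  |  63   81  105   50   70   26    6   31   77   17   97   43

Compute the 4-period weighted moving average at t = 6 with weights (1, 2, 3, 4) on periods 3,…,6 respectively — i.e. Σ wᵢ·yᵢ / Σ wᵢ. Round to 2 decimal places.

51.90

Weighted sum: 1·105 + 2·50 + 3·70 + 4·26 = 105 + 100 + 210 + 104 = 519
Weight total: 1 + 2 + 3 + 4 = 10
WMA = 519 / 10 = 51.90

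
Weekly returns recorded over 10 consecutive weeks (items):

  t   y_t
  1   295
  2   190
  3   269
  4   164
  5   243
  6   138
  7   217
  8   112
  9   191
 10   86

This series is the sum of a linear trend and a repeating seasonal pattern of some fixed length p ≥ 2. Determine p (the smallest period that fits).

2

First differences y_{t+1} − y_t: -105, 79, -105, 79, -105, 79, …
The difference pattern repeats every 2 terms and not for any smaller step, so p = 2.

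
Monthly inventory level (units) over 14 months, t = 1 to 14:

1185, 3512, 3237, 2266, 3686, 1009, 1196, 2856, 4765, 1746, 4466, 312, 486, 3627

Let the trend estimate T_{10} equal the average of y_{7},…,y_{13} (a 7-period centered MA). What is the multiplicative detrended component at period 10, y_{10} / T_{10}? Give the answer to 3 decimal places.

Trend T_10 = (1196 + 2856 + 4765 + 1746 + 4466 + 312 + 486) / 7 = 15827/7 = 2261.00000
Ratio to trend: 1746 / 2261.00000 = 0.772

0.772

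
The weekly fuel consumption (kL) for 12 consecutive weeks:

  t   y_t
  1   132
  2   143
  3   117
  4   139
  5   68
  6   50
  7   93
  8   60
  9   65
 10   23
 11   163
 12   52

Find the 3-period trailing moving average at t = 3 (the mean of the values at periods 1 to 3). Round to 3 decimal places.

130.667

Sum of periods 1–3: 132 + 143 + 117 = 392
Divide by 3: 392 / 3 = 130.667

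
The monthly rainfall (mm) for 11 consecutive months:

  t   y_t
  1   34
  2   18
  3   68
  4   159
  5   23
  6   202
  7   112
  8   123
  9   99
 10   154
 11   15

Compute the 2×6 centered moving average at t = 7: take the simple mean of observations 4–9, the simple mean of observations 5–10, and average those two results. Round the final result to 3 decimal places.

Sum over 4–9: 159 + 23 + 202 + 112 + 123 + 99 = 718
Sum over 5–10: 23 + 202 + 112 + 123 + 99 + 154 = 713
CMA at t=7 = (718 + 713) / (2·6) = 1431 / 12 = 119.250

119.250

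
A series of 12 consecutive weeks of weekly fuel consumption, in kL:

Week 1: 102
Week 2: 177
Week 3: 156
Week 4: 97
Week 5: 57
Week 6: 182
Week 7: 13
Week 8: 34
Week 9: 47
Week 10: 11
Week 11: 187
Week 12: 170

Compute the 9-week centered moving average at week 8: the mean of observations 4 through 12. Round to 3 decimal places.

88.667

Sum of periods 4–12: 97 + 57 + 182 + 13 + 34 + 47 + 11 + 187 + 170 = 798
Divide by 9: 798 / 9 = 88.667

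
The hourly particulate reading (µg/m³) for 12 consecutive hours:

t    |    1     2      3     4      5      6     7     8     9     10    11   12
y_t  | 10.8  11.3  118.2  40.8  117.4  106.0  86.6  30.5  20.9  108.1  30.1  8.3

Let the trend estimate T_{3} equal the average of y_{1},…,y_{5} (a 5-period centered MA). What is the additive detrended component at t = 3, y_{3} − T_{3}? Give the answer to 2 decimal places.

58.50

Trend T_3 = (10.8 + 11.3 + 118.2 + 40.8 + 117.4) / 5 = 298.5/5 = 59.7000
Detrended value: 118.2 − 59.7000 = 58.50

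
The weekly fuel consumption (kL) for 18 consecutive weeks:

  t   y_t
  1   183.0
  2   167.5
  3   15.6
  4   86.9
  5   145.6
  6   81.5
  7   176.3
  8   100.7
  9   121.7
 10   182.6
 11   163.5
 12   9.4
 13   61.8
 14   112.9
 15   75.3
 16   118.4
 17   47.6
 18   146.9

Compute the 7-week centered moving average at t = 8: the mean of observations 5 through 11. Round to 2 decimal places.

138.84

Sum of periods 5–11: 145.6 + 81.5 + 176.3 + 100.7 + 121.7 + 182.6 + 163.5 = 971.9
Divide by 7: 971.9 / 7 = 138.84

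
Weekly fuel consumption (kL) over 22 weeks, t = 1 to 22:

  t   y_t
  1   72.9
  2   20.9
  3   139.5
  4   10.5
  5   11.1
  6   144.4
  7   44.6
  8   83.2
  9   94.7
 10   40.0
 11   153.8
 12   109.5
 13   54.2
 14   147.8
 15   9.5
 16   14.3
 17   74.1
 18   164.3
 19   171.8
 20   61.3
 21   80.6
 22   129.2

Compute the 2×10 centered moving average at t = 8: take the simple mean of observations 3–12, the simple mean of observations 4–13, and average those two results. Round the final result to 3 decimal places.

Sum over 3–12: 139.5 + 10.5 + 11.1 + 144.4 + 44.6 + 83.2 + 94.7 + 40.0 + 153.8 + 109.5 = 831.3
Sum over 4–13: 10.5 + 11.1 + 144.4 + 44.6 + 83.2 + 94.7 + 40.0 + 153.8 + 109.5 + 54.2 = 746.0
CMA at t=8 = (831.3 + 746.0) / (2·10) = 1577.3 / 20 = 78.865

78.865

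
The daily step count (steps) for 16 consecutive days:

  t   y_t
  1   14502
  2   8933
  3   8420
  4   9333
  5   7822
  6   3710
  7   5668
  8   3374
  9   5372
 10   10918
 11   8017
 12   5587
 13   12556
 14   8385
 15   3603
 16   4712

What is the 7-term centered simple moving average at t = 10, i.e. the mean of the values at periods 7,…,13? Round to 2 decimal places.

Sum of periods 7–13: 5668 + 3374 + 5372 + 10918 + 8017 + 5587 + 12556 = 51492
Divide by 7: 51492 / 7 = 7356.00

7356.00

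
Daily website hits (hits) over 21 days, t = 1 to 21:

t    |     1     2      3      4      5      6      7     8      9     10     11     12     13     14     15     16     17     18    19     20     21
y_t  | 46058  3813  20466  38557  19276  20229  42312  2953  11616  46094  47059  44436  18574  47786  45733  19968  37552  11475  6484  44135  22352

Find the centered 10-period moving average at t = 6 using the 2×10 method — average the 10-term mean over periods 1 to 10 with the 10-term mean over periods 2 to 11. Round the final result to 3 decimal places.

25187.450

Sum over 1–10: 46058 + 3813 + 20466 + 38557 + 19276 + 20229 + 42312 + 2953 + 11616 + 46094 = 251374
Sum over 2–11: 3813 + 20466 + 38557 + 19276 + 20229 + 42312 + 2953 + 11616 + 46094 + 47059 = 252375
CMA at t=6 = (251374 + 252375) / (2·10) = 503749 / 20 = 25187.450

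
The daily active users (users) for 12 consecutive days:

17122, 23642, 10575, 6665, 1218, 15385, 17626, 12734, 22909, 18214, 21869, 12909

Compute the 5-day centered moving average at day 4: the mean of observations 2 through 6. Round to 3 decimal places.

11497.000

Sum of periods 2–6: 23642 + 10575 + 6665 + 1218 + 15385 = 57485
Divide by 5: 57485 / 5 = 11497.000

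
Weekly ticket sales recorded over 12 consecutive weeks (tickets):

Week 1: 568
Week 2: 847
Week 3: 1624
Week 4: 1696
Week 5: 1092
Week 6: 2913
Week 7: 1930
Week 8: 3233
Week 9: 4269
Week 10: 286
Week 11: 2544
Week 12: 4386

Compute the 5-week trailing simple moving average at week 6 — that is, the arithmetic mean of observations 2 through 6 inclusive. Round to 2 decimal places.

Sum of periods 2–6: 847 + 1624 + 1696 + 1092 + 2913 = 8172
Divide by 5: 8172 / 5 = 1634.40

1634.40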